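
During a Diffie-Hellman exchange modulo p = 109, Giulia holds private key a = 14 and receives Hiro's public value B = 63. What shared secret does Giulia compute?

45

Shared key K = 63^14 mod 109.
63^1 ≡ 63 (mod 109)
63^2 = (63^1)^2 ≡ 63^2 = 3969 ≡ 45 (mod 109)
63^4 = (63^2)^2 ≡ 45^2 = 2025 ≡ 63 (mod 109)
63^8 = (63^4)^2 ≡ 63^2 = 3969 ≡ 45 (mod 109)
63^14 = 63^8 · 63^4 · 63^2 ≡ 45 · 63 · 45 ≡ 45 (mod 109).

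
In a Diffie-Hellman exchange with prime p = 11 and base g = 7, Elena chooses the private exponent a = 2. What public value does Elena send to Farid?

Public value = 7^2 mod 11.
7^1 ≡ 7 (mod 11)
7^2 = (7^1)^2 ≡ 7^2 = 49 ≡ 5 (mod 11)

5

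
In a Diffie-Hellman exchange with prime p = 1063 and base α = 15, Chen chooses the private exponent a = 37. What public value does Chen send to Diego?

Public value = 15^37 (mod 1063).
15^1 ≡ 15 (mod 1063)
15^2 = (15^1)^2 ≡ 15^2 = 225 ≡ 225 (mod 1063)
15^4 = (15^2)^2 ≡ 225^2 = 50625 ≡ 664 (mod 1063)
15^8 = (15^4)^2 ≡ 664^2 = 440896 ≡ 814 (mod 1063)
15^16 = (15^8)^2 ≡ 814^2 = 662596 ≡ 347 (mod 1063)
15^32 = (15^16)^2 ≡ 347^2 = 120409 ≡ 290 (mod 1063)
15^37 = 15^32 · 15^4 · 15^1 ≡ 290 · 664 · 15 ≡ 229 (mod 1063).

229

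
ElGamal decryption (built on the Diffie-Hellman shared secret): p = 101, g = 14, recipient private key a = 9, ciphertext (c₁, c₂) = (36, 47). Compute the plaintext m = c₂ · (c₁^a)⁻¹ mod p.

76

Shared mask s = c₁^a mod p = 36^9 mod 101.
36^1 ≡ 36 (mod 101)
36^2 = (36^1)^2 ≡ 36^2 = 1296 ≡ 84 (mod 101)
36^4 = (36^2)^2 ≡ 84^2 = 7056 ≡ 87 (mod 101)
36^8 = (36^4)^2 ≡ 87^2 = 7569 ≡ 95 (mod 101)
36^9 = 36^8 · 36^1 ≡ 95 · 36 ≡ 87 (mod 101).
So s = 87; s⁻¹ ≡ 36 (mod 101).
m = c₂ · s⁻¹ mod 101 = 47 · 36 mod 101 = 76.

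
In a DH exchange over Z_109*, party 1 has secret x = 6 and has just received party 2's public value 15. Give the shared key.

Shared key K = 15^6 mod 109.
15^1 ≡ 15 (mod 109)
15^2 = (15^1)^2 ≡ 15^2 = 225 ≡ 7 (mod 109)
15^4 = (15^2)^2 ≡ 7^2 = 49 ≡ 49 (mod 109)
15^6 = 15^4 · 15^2 ≡ 49 · 7 ≡ 16 (mod 109).

16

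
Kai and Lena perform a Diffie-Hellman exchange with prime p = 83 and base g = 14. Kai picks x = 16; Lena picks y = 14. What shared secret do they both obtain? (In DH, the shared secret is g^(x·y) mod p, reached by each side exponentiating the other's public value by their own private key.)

Lena sends B = g^y mod p = 14^14 mod 83.
14^1 ≡ 14 (mod 83)
14^2 = (14^1)^2 ≡ 14^2 = 196 ≡ 30 (mod 83)
14^4 = (14^2)^2 ≡ 30^2 = 900 ≡ 70 (mod 83)
14^8 = (14^4)^2 ≡ 70^2 = 4900 ≡ 3 (mod 83)
14^14 = 14^8 · 14^4 · 14^2 ≡ 3 · 70 · 30 ≡ 75 (mod 83).
So B = 75. Kai then computes K = B^x mod p = 75^16 mod 83.
75^1 ≡ 75 (mod 83)
75^2 = (75^1)^2 ≡ 75^2 = 5625 ≡ 64 (mod 83)
75^4 = (75^2)^2 ≡ 64^2 = 4096 ≡ 29 (mod 83)
75^8 = (75^4)^2 ≡ 29^2 = 841 ≡ 11 (mod 83)
75^16 = (75^8)^2 ≡ 11^2 = 121 ≡ 38 (mod 83)

38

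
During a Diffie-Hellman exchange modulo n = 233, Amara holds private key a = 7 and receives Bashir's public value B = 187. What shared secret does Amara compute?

201

Shared key K = 187^7 mod 233.
187^1 ≡ 187 (mod 233)
187^2 = (187^1)^2 ≡ 187^2 = 34969 ≡ 19 (mod 233)
187^4 = (187^2)^2 ≡ 19^2 = 361 ≡ 128 (mod 233)
187^7 = 187^4 · 187^2 · 187^1 ≡ 128 · 19 · 187 ≡ 201 (mod 233).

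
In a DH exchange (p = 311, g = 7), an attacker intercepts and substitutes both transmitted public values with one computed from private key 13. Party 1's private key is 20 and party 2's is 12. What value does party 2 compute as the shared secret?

Party 2 receives an attacker's public value M = 7^13 mod 311 instead of the honest one.
7^1 ≡ 7 (mod 311)
7^2 = (7^1)^2 ≡ 7^2 = 49 ≡ 49 (mod 311)
7^4 = (7^2)^2 ≡ 49^2 = 2401 ≡ 224 (mod 311)
7^8 = (7^4)^2 ≡ 224^2 = 50176 ≡ 105 (mod 311)
7^13 = 7^8 · 7^4 · 7^1 ≡ 105 · 224 · 7 ≡ 121 (mod 311).
So M = 121. Party 2 computes K = M^12 mod 311.
121^1 ≡ 121 (mod 311)
121^2 = (121^1)^2 ≡ 121^2 = 14641 ≡ 24 (mod 311)
121^4 = (121^2)^2 ≡ 24^2 = 576 ≡ 265 (mod 311)
121^8 = (121^4)^2 ≡ 265^2 = 70225 ≡ 250 (mod 311)
121^12 = 121^8 · 121^4 ≡ 250 · 265 ≡ 7 (mod 311).

7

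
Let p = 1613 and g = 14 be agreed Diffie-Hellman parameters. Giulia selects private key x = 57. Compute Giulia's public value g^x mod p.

Public value = 14^57 mod 1613.
14^1 ≡ 14 (mod 1613)
14^2 = (14^1)^2 ≡ 14^2 = 196 ≡ 196 (mod 1613)
14^4 = (14^2)^2 ≡ 196^2 = 38416 ≡ 1317 (mod 1613)
14^8 = (14^4)^2 ≡ 1317^2 = 1734489 ≡ 514 (mod 1613)
14^16 = (14^8)^2 ≡ 514^2 = 264196 ≡ 1277 (mod 1613)
14^32 = (14^16)^2 ≡ 1277^2 = 1630729 ≡ 1599 (mod 1613)
14^57 = 14^32 · 14^16 · 14^8 · 14^1 ≡ 1599 · 1277 · 514 · 14 ≡ 1179 (mod 1613).

1179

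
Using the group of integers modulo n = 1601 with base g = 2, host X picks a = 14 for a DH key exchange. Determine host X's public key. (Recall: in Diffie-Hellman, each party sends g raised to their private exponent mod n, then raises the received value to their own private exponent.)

Public value = 2^14 (mod 1601).
2^1 ≡ 2 (mod 1601)
2^2 = (2^1)^2 ≡ 2^2 = 4 ≡ 4 (mod 1601)
2^4 = (2^2)^2 ≡ 4^2 = 16 ≡ 16 (mod 1601)
2^8 = (2^4)^2 ≡ 16^2 = 256 ≡ 256 (mod 1601)
2^14 = 2^8 · 2^4 · 2^2 ≡ 256 · 16 · 4 ≡ 374 (mod 1601).

374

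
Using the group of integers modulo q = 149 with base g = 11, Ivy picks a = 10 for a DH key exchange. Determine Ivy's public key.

26

Public value = 11^10 mod 149.
11^1 ≡ 11 (mod 149)
11^2 = (11^1)^2 ≡ 11^2 = 121 ≡ 121 (mod 149)
11^4 = (11^2)^2 ≡ 121^2 = 14641 ≡ 39 (mod 149)
11^8 = (11^4)^2 ≡ 39^2 = 1521 ≡ 31 (mod 149)
11^10 = 11^8 · 11^2 ≡ 31 · 121 ≡ 26 (mod 149).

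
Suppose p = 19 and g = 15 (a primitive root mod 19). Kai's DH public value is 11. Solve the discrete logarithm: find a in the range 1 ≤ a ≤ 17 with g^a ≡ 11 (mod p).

6

Try successive powers of 15 modulo 19:
15^1 ≡ 15
15^2 ≡ 16
15^3 ≡ 12
15^4 ≡ 9
15^5 ≡ 2
15^6 ≡ 11
Found: a = 6.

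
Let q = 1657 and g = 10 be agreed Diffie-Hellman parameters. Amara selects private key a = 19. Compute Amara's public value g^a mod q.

1244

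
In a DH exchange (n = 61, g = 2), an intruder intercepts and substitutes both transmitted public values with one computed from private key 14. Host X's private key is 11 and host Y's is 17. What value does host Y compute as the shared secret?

Host Y receives an intruder's public value M = 2^14 mod 61 instead of the honest one.
2^1 ≡ 2 (mod 61)
2^2 = (2^1)^2 ≡ 2^2 = 4 ≡ 4 (mod 61)
2^4 = (2^2)^2 ≡ 4^2 = 16 ≡ 16 (mod 61)
2^8 = (2^4)^2 ≡ 16^2 = 256 ≡ 12 (mod 61)
2^14 = 2^8 · 2^4 · 2^2 ≡ 12 · 16 · 4 ≡ 36 (mod 61).
So M = 36. Host Y computes K = M^17 mod 61.
36^1 ≡ 36 (mod 61)
36^2 = (36^1)^2 ≡ 36^2 = 1296 ≡ 15 (mod 61)
36^4 = (36^2)^2 ≡ 15^2 = 225 ≡ 42 (mod 61)
36^8 = (36^4)^2 ≡ 42^2 = 1764 ≡ 56 (mod 61)
36^16 = (36^8)^2 ≡ 56^2 = 3136 ≡ 25 (mod 61)
36^17 = 36^16 · 36^1 ≡ 25 · 36 ≡ 46 (mod 61).

46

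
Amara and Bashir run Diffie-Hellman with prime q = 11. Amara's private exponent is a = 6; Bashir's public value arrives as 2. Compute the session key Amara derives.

Shared key K = 2^6 mod 11.
2^1 ≡ 2 (mod 11)
2^2 = (2^1)^2 ≡ 2^2 = 4 ≡ 4 (mod 11)
2^4 = (2^2)^2 ≡ 4^2 = 16 ≡ 5 (mod 11)
2^6 = 2^4 · 2^2 ≡ 5 · 4 ≡ 9 (mod 11).

9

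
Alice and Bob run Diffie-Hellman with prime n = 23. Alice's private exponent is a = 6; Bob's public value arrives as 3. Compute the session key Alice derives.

Shared key K = 3^6 mod 23.
3^1 ≡ 3 (mod 23)
3^2 = (3^1)^2 ≡ 3^2 = 9 ≡ 9 (mod 23)
3^4 = (3^2)^2 ≡ 9^2 = 81 ≡ 12 (mod 23)
3^6 = 3^4 · 3^2 ≡ 12 · 9 ≡ 16 (mod 23).

16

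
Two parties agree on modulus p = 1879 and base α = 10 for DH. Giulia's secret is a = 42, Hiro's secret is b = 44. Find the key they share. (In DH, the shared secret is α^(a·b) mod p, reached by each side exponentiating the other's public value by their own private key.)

Hiro sends B = α^b mod p = 10^44 mod 1879.
10^1 ≡ 10 (mod 1879)
10^2 = (10^1)^2 ≡ 10^2 = 100 ≡ 100 (mod 1879)
10^4 = (10^2)^2 ≡ 100^2 = 10000 ≡ 605 (mod 1879)
10^8 = (10^4)^2 ≡ 605^2 = 366025 ≡ 1499 (mod 1879)
10^16 = (10^8)^2 ≡ 1499^2 = 2247001 ≡ 1596 (mod 1879)
10^32 = (10^16)^2 ≡ 1596^2 = 2547216 ≡ 1171 (mod 1879)
10^44 = 10^32 · 10^8 · 10^4 ≡ 1171 · 1499 · 605 ≡ 825 (mod 1879).
So B = 825. Giulia then computes K = B^a mod p = 825^42 mod 1879.
825^1 ≡ 825 (mod 1879)
825^2 = (825^1)^2 ≡ 825^2 = 680625 ≡ 427 (mod 1879)
825^4 = (825^2)^2 ≡ 427^2 = 182329 ≡ 66 (mod 1879)
825^8 = (825^4)^2 ≡ 66^2 = 4356 ≡ 598 (mod 1879)
825^16 = (825^8)^2 ≡ 598^2 = 357604 ≡ 594 (mod 1879)
825^32 = (825^16)^2 ≡ 594^2 = 352836 ≡ 1463 (mod 1879)
825^42 = 825^32 · 825^8 · 825^2 ≡ 1463 · 598 · 427 ≡ 1571 (mod 1879).

1571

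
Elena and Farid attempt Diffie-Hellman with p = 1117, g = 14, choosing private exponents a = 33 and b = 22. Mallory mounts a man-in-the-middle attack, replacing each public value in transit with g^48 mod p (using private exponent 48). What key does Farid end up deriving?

Farid receives Mallory's public value M = 14^48 mod 1117 instead of the honest one.
14^1 ≡ 14 (mod 1117)
14^2 = (14^1)^2 ≡ 14^2 = 196 ≡ 196 (mod 1117)
14^4 = (14^2)^2 ≡ 196^2 = 38416 ≡ 438 (mod 1117)
14^8 = (14^4)^2 ≡ 438^2 = 191844 ≡ 837 (mod 1117)
14^16 = (14^8)^2 ≡ 837^2 = 700569 ≡ 210 (mod 1117)
14^32 = (14^16)^2 ≡ 210^2 = 44100 ≡ 537 (mod 1117)
14^48 = 14^32 · 14^16 ≡ 537 · 210 ≡ 1070 (mod 1117).
So M = 1070. Farid computes K = M^22 mod 1117.
1070^1 ≡ 1070 (mod 1117)
1070^2 = (1070^1)^2 ≡ 1070^2 = 1144900 ≡ 1092 (mod 1117)
1070^4 = (1070^2)^2 ≡ 1092^2 = 1192464 ≡ 625 (mod 1117)
1070^8 = (1070^4)^2 ≡ 625^2 = 390625 ≡ 792 (mod 1117)
1070^16 = (1070^8)^2 ≡ 792^2 = 627264 ≡ 627 (mod 1117)
1070^22 = 1070^16 · 1070^4 · 1070^2 ≡ 627 · 625 · 1092 ≡ 332 (mod 1117).

332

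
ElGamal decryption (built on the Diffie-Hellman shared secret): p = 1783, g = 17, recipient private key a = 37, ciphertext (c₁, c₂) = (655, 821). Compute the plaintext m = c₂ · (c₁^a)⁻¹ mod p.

1565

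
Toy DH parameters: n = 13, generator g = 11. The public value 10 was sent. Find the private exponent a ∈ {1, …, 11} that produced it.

10

Try successive powers of 11 modulo 13:
11^1 ≡ 11
11^2 ≡ 4
11^3 ≡ 5
11^4 ≡ 3
11^5 ≡ 7
11^6 ≡ 12
11^7 ≡ 2
11^8 ≡ 9
11^9 ≡ 8
11^10 ≡ 10
Found: a = 10.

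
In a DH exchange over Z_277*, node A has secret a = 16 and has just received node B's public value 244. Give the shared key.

264

Shared key K = 244^16 mod 277.
244^1 ≡ 244 (mod 277)
244^2 = (244^1)^2 ≡ 244^2 = 59536 ≡ 258 (mod 277)
244^4 = (244^2)^2 ≡ 258^2 = 66564 ≡ 84 (mod 277)
244^8 = (244^4)^2 ≡ 84^2 = 7056 ≡ 131 (mod 277)
244^16 = (244^8)^2 ≡ 131^2 = 17161 ≡ 264 (mod 277)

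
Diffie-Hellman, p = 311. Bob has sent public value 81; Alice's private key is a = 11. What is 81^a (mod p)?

282

Shared key K = 81^11 mod 311.
81^1 ≡ 81 (mod 311)
81^2 = (81^1)^2 ≡ 81^2 = 6561 ≡ 30 (mod 311)
81^4 = (81^2)^2 ≡ 30^2 = 900 ≡ 278 (mod 311)
81^8 = (81^4)^2 ≡ 278^2 = 77284 ≡ 156 (mod 311)
81^11 = 81^8 · 81^2 · 81^1 ≡ 156 · 30 · 81 ≡ 282 (mod 311).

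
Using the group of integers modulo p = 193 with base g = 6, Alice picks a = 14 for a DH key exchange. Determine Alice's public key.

62

Public value = 6^14 (mod 193).
6^1 ≡ 6 (mod 193)
6^2 = (6^1)^2 ≡ 6^2 = 36 ≡ 36 (mod 193)
6^4 = (6^2)^2 ≡ 36^2 = 1296 ≡ 138 (mod 193)
6^8 = (6^4)^2 ≡ 138^2 = 19044 ≡ 130 (mod 193)
6^14 = 6^8 · 6^4 · 6^2 ≡ 130 · 138 · 36 ≡ 62 (mod 193).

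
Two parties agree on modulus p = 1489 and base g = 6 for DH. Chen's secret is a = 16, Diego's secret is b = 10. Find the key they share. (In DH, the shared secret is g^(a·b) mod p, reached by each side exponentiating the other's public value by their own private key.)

Diego sends B = g^b mod p = 6^10 mod 1489.
6^1 ≡ 6 (mod 1489)
6^2 = (6^1)^2 ≡ 6^2 = 36 ≡ 36 (mod 1489)
6^4 = (6^2)^2 ≡ 36^2 = 1296 ≡ 1296 (mod 1489)
6^8 = (6^4)^2 ≡ 1296^2 = 1679616 ≡ 24 (mod 1489)
6^10 = 6^8 · 6^2 ≡ 24 · 36 ≡ 864 (mod 1489).
So B = 864. Chen then computes K = B^a mod p = 864^16 mod 1489.
864^1 ≡ 864 (mod 1489)
864^2 = (864^1)^2 ≡ 864^2 = 746496 ≡ 507 (mod 1489)
864^4 = (864^2)^2 ≡ 507^2 = 257049 ≡ 941 (mod 1489)
864^8 = (864^4)^2 ≡ 941^2 = 885481 ≡ 1015 (mod 1489)
864^16 = (864^8)^2 ≡ 1015^2 = 1030225 ≡ 1326 (mod 1489)

1326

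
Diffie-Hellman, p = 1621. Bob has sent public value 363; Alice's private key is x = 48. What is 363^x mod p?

Shared key K = 363^48 mod 1621.
363^1 ≡ 363 (mod 1621)
363^2 = (363^1)^2 ≡ 363^2 = 131769 ≡ 468 (mod 1621)
363^4 = (363^2)^2 ≡ 468^2 = 219024 ≡ 189 (mod 1621)
363^8 = (363^4)^2 ≡ 189^2 = 35721 ≡ 59 (mod 1621)
363^16 = (363^8)^2 ≡ 59^2 = 3481 ≡ 239 (mod 1621)
363^32 = (363^16)^2 ≡ 239^2 = 57121 ≡ 386 (mod 1621)
363^48 = 363^32 · 363^16 ≡ 386 · 239 ≡ 1478 (mod 1621).

1478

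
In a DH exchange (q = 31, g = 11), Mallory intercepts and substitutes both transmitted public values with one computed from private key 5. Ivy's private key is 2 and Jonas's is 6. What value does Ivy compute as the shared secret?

5

Ivy receives Mallory's public value M = 11^5 mod 31 instead of the honest one.
11^1 ≡ 11 (mod 31)
11^2 = (11^1)^2 ≡ 11^2 = 121 ≡ 28 (mod 31)
11^4 = (11^2)^2 ≡ 28^2 = 784 ≡ 9 (mod 31)
11^5 = 11^4 · 11^1 ≡ 9 · 11 ≡ 6 (mod 31).
So M = 6. Ivy computes K = M^2 mod 31.
6^1 ≡ 6 (mod 31)
6^2 = (6^1)^2 ≡ 6^2 = 36 ≡ 5 (mod 31)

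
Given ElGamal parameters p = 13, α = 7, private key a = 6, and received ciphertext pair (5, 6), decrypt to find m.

7

Shared mask s = c₁^a mod p = 5^6 mod 13.
5^1 ≡ 5 (mod 13)
5^2 = (5^1)^2 ≡ 5^2 = 25 ≡ 12 (mod 13)
5^4 = (5^2)^2 ≡ 12^2 = 144 ≡ 1 (mod 13)
5^6 = 5^4 · 5^2 ≡ 1 · 12 ≡ 12 (mod 13).
So s = 12; s⁻¹ ≡ 12 (mod 13).
m = c₂ · s⁻¹ mod 13 = 6 · 12 mod 13 = 7.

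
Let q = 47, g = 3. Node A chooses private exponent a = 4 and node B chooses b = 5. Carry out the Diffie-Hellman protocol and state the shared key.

Node B sends B = g^b mod q = 3^5 mod 47.
3^1 ≡ 3 (mod 47)
3^2 = (3^1)^2 ≡ 3^2 = 9 ≡ 9 (mod 47)
3^4 = (3^2)^2 ≡ 9^2 = 81 ≡ 34 (mod 47)
3^5 = 3^4 · 3^1 ≡ 34 · 3 ≡ 8 (mod 47).
So B = 8. Node A then computes K = B^a mod q = 8^4 mod 47.
8^1 ≡ 8 (mod 47)
8^2 = (8^1)^2 ≡ 8^2 = 64 ≡ 17 (mod 47)
8^4 = (8^2)^2 ≡ 17^2 = 289 ≡ 7 (mod 47)

7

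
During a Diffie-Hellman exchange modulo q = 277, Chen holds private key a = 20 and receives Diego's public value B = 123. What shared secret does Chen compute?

Shared key K = 123^20 mod 277.
123^1 ≡ 123 (mod 277)
123^2 = (123^1)^2 ≡ 123^2 = 15129 ≡ 171 (mod 277)
123^4 = (123^2)^2 ≡ 171^2 = 29241 ≡ 156 (mod 277)
123^8 = (123^4)^2 ≡ 156^2 = 24336 ≡ 237 (mod 277)
123^16 = (123^8)^2 ≡ 237^2 = 56169 ≡ 215 (mod 277)
123^20 = 123^16 · 123^4 ≡ 215 · 156 ≡ 23 (mod 277).

23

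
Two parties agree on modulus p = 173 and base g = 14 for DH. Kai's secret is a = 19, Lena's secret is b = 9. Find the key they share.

136

Lena sends B = g^b mod p = 14^9 mod 173.
14^1 ≡ 14 (mod 173)
14^2 = (14^1)^2 ≡ 14^2 = 196 ≡ 23 (mod 173)
14^4 = (14^2)^2 ≡ 23^2 = 529 ≡ 10 (mod 173)
14^8 = (14^4)^2 ≡ 10^2 = 100 ≡ 100 (mod 173)
14^9 = 14^8 · 14^1 ≡ 100 · 14 ≡ 16 (mod 173).
So B = 16. Kai then computes K = B^a mod p = 16^19 mod 173.
16^1 ≡ 16 (mod 173)
16^2 = (16^1)^2 ≡ 16^2 = 256 ≡ 83 (mod 173)
16^4 = (16^2)^2 ≡ 83^2 = 6889 ≡ 142 (mod 173)
16^8 = (16^4)^2 ≡ 142^2 = 20164 ≡ 96 (mod 173)
16^16 = (16^8)^2 ≡ 96^2 = 9216 ≡ 47 (mod 173)
16^19 = 16^16 · 16^2 · 16^1 ≡ 47 · 83 · 16 ≡ 136 (mod 173).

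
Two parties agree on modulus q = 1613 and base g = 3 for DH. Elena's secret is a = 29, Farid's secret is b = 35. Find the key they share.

37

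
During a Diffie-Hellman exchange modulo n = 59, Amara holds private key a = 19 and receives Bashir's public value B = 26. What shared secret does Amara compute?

Shared key K = 26^19 mod 59.
26^1 ≡ 26 (mod 59)
26^2 = (26^1)^2 ≡ 26^2 = 676 ≡ 27 (mod 59)
26^4 = (26^2)^2 ≡ 27^2 = 729 ≡ 21 (mod 59)
26^8 = (26^4)^2 ≡ 21^2 = 441 ≡ 28 (mod 59)
26^16 = (26^8)^2 ≡ 28^2 = 784 ≡ 17 (mod 59)
26^19 = 26^16 · 26^2 · 26^1 ≡ 17 · 27 · 26 ≡ 16 (mod 59).

16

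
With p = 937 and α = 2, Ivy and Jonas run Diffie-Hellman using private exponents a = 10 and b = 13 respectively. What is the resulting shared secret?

696

Jonas sends B = α^b mod p = 2^13 mod 937.
2^1 ≡ 2 (mod 937)
2^2 = (2^1)^2 ≡ 2^2 = 4 ≡ 4 (mod 937)
2^4 = (2^2)^2 ≡ 4^2 = 16 ≡ 16 (mod 937)
2^8 = (2^4)^2 ≡ 16^2 = 256 ≡ 256 (mod 937)
2^13 = 2^8 · 2^4 · 2^1 ≡ 256 · 16 · 2 ≡ 696 (mod 937).
So B = 696. Ivy then computes K = B^a mod p = 696^10 mod 937.
696^1 ≡ 696 (mod 937)
696^2 = (696^1)^2 ≡ 696^2 = 484416 ≡ 924 (mod 937)
696^4 = (696^2)^2 ≡ 924^2 = 853776 ≡ 169 (mod 937)
696^8 = (696^4)^2 ≡ 169^2 = 28561 ≡ 451 (mod 937)
696^10 = 696^8 · 696^2 ≡ 451 · 924 ≡ 696 (mod 937).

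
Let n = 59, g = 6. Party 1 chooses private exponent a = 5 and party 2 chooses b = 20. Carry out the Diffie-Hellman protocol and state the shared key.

Party 1 sends A = g^a mod n = 6^5 mod 59.
6^1 ≡ 6 (mod 59)
6^2 = (6^1)^2 ≡ 6^2 = 36 ≡ 36 (mod 59)
6^4 = (6^2)^2 ≡ 36^2 = 1296 ≡ 57 (mod 59)
6^5 = 6^4 · 6^1 ≡ 57 · 6 ≡ 47 (mod 59).
So A = 47. Party 2 then computes K = A^b mod n = 47^20 mod 59.
47^1 ≡ 47 (mod 59)
47^2 = (47^1)^2 ≡ 47^2 = 2209 ≡ 26 (mod 59)
47^4 = (47^2)^2 ≡ 26^2 = 676 ≡ 27 (mod 59)
47^8 = (47^4)^2 ≡ 27^2 = 729 ≡ 21 (mod 59)
47^16 = (47^8)^2 ≡ 21^2 = 441 ≡ 28 (mod 59)
47^20 = 47^16 · 47^4 ≡ 28 · 27 ≡ 48 (mod 59).

48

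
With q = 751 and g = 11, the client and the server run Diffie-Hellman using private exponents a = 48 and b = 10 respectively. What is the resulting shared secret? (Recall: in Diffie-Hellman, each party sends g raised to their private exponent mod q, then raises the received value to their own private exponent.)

569

The client sends A = g^a mod q = 11^48 mod 751.
11^1 ≡ 11 (mod 751)
11^2 = (11^1)^2 ≡ 11^2 = 121 ≡ 121 (mod 751)
11^4 = (11^2)^2 ≡ 121^2 = 14641 ≡ 372 (mod 751)
11^8 = (11^4)^2 ≡ 372^2 = 138384 ≡ 200 (mod 751)
11^16 = (11^8)^2 ≡ 200^2 = 40000 ≡ 197 (mod 751)
11^32 = (11^16)^2 ≡ 197^2 = 38809 ≡ 508 (mod 751)
11^48 = 11^32 · 11^16 ≡ 508 · 197 ≡ 193 (mod 751).
So A = 193. The server then computes K = A^b mod q = 193^10 mod 751.
193^1 ≡ 193 (mod 751)
193^2 = (193^1)^2 ≡ 193^2 = 37249 ≡ 450 (mod 751)
193^4 = (193^2)^2 ≡ 450^2 = 202500 ≡ 481 (mod 751)
193^8 = (193^4)^2 ≡ 481^2 = 231361 ≡ 53 (mod 751)
193^10 = 193^8 · 193^2 ≡ 53 · 450 ≡ 569 (mod 751).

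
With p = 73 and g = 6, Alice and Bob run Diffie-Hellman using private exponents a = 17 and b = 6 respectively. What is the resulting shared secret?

65

Bob sends B = g^b mod p = 6^6 mod 73.
6^1 ≡ 6 (mod 73)
6^2 = (6^1)^2 ≡ 6^2 = 36 ≡ 36 (mod 73)
6^4 = (6^2)^2 ≡ 36^2 = 1296 ≡ 55 (mod 73)
6^6 = 6^4 · 6^2 ≡ 55 · 36 ≡ 9 (mod 73).
So B = 9. Alice then computes K = B^a mod p = 9^17 mod 73.
9^1 ≡ 9 (mod 73)
9^2 = (9^1)^2 ≡ 9^2 = 81 ≡ 8 (mod 73)
9^4 = (9^2)^2 ≡ 8^2 = 64 ≡ 64 (mod 73)
9^8 = (9^4)^2 ≡ 64^2 = 4096 ≡ 8 (mod 73)
9^16 = (9^8)^2 ≡ 8^2 = 64 ≡ 64 (mod 73)
9^17 = 9^16 · 9^1 ≡ 64 · 9 ≡ 65 (mod 73).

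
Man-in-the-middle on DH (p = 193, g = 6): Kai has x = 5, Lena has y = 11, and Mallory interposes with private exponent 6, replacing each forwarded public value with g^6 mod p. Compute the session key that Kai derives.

Kai receives Mallory's public value M = 6^6 mod 193 instead of the honest one.
6^1 ≡ 6 (mod 193)
6^2 = (6^1)^2 ≡ 6^2 = 36 ≡ 36 (mod 193)
6^4 = (6^2)^2 ≡ 36^2 = 1296 ≡ 138 (mod 193)
6^6 = 6^4 · 6^2 ≡ 138 · 36 ≡ 143 (mod 193).
So M = 143. Kai computes K = M^5 mod 193.
143^1 ≡ 143 (mod 193)
143^2 = (143^1)^2 ≡ 143^2 = 20449 ≡ 184 (mod 193)
143^4 = (143^2)^2 ≡ 184^2 = 33856 ≡ 81 (mod 193)
143^5 = 143^4 · 143^1 ≡ 81 · 143 ≡ 3 (mod 193).

3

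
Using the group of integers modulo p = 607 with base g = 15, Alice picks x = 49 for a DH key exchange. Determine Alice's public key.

359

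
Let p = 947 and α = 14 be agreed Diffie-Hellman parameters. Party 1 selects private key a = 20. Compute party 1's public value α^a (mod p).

Public value = 14^20 (mod 947).
14^1 ≡ 14 (mod 947)
14^2 = (14^1)^2 ≡ 14^2 = 196 ≡ 196 (mod 947)
14^4 = (14^2)^2 ≡ 196^2 = 38416 ≡ 536 (mod 947)
14^8 = (14^4)^2 ≡ 536^2 = 287296 ≡ 355 (mod 947)
14^16 = (14^8)^2 ≡ 355^2 = 126025 ≡ 74 (mod 947)
14^20 = 14^16 · 14^4 ≡ 74 · 536 ≡ 837 (mod 947).

837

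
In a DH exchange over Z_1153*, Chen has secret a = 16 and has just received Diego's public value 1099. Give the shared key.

581

Shared key K = 1099^16 mod 1153.
1099^1 ≡ 1099 (mod 1153)
1099^2 = (1099^1)^2 ≡ 1099^2 = 1207801 ≡ 610 (mod 1153)
1099^4 = (1099^2)^2 ≡ 610^2 = 372100 ≡ 834 (mod 1153)
1099^8 = (1099^4)^2 ≡ 834^2 = 695556 ≡ 297 (mod 1153)
1099^16 = (1099^8)^2 ≡ 297^2 = 88209 ≡ 581 (mod 1153)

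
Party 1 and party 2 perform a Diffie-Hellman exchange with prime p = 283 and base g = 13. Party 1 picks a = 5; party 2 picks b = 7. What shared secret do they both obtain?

77

Party 2 sends B = g^b mod p = 13^7 mod 283.
13^1 ≡ 13 (mod 283)
13^2 = (13^1)^2 ≡ 13^2 = 169 ≡ 169 (mod 283)
13^4 = (13^2)^2 ≡ 169^2 = 28561 ≡ 261 (mod 283)
13^7 = 13^4 · 13^2 · 13^1 ≡ 261 · 169 · 13 ≡ 59 (mod 283).
So B = 59. Party 1 then computes K = B^a mod p = 59^5 mod 283.
59^1 ≡ 59 (mod 283)
59^2 = (59^1)^2 ≡ 59^2 = 3481 ≡ 85 (mod 283)
59^4 = (59^2)^2 ≡ 85^2 = 7225 ≡ 150 (mod 283)
59^5 = 59^4 · 59^1 ≡ 150 · 59 ≡ 77 (mod 283).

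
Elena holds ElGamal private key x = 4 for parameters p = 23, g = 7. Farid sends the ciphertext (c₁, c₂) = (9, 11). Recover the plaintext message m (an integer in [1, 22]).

21

Shared mask s = c₁^x mod p = 9^4 mod 23.
9^1 ≡ 9 (mod 23)
9^2 = (9^1)^2 ≡ 9^2 = 81 ≡ 12 (mod 23)
9^4 = (9^2)^2 ≡ 12^2 = 144 ≡ 6 (mod 23)
So s = 6; s⁻¹ ≡ 4 (mod 23).
m = c₂ · s⁻¹ mod 23 = 11 · 4 mod 23 = 21.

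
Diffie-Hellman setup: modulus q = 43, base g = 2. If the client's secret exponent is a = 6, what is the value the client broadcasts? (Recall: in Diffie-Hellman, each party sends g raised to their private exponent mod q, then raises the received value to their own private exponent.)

Public value = 2^6 mod 43.
2^1 ≡ 2 (mod 43)
2^2 = (2^1)^2 ≡ 2^2 = 4 ≡ 4 (mod 43)
2^4 = (2^2)^2 ≡ 4^2 = 16 ≡ 16 (mod 43)
2^6 = 2^4 · 2^2 ≡ 16 · 4 ≡ 21 (mod 43).

21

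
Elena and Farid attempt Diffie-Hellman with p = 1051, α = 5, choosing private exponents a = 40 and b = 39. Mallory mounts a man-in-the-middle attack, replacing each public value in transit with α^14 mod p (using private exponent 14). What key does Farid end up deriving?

156

Farid receives Mallory's public value M = 5^14 mod 1051 instead of the honest one.
5^1 ≡ 5 (mod 1051)
5^2 = (5^1)^2 ≡ 5^2 = 25 ≡ 25 (mod 1051)
5^4 = (5^2)^2 ≡ 25^2 = 625 ≡ 625 (mod 1051)
5^8 = (5^4)^2 ≡ 625^2 = 390625 ≡ 704 (mod 1051)
5^14 = 5^8 · 5^4 · 5^2 ≡ 704 · 625 · 25 ≡ 234 (mod 1051).
So M = 234. Farid computes K = M^39 mod 1051.
234^1 ≡ 234 (mod 1051)
234^2 = (234^1)^2 ≡ 234^2 = 54756 ≡ 104 (mod 1051)
234^4 = (234^2)^2 ≡ 104^2 = 10816 ≡ 306 (mod 1051)
234^8 = (234^4)^2 ≡ 306^2 = 93636 ≡ 97 (mod 1051)
234^16 = (234^8)^2 ≡ 97^2 = 9409 ≡ 1001 (mod 1051)
234^32 = (234^16)^2 ≡ 1001^2 = 1002001 ≡ 398 (mod 1051)
234^39 = 234^32 · 234^4 · 234^2 · 234^1 ≡ 398 · 306 · 104 · 234 ≡ 156 (mod 1051).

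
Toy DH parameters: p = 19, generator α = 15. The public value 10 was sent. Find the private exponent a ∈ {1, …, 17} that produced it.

13

Try successive powers of 15 modulo 19:
15^1 ≡ 15
15^2 ≡ 16
15^3 ≡ 12
15^4 ≡ 9
15^5 ≡ 2
15^6 ≡ 11
15^7 ≡ 13
15^8 ≡ 5
15^9 ≡ 18
15^10 ≡ 4
15^11 ≡ 3
15^12 ≡ 7
15^13 ≡ 10
Found: a = 13.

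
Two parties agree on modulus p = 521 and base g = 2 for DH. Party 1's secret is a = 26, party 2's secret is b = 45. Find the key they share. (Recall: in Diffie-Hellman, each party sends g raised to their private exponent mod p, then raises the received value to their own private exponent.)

Party 1 sends A = g^a mod p = 2^26 mod 521.
2^1 ≡ 2 (mod 521)
2^2 = (2^1)^2 ≡ 2^2 = 4 ≡ 4 (mod 521)
2^4 = (2^2)^2 ≡ 4^2 = 16 ≡ 16 (mod 521)
2^8 = (2^4)^2 ≡ 16^2 = 256 ≡ 256 (mod 521)
2^16 = (2^8)^2 ≡ 256^2 = 65536 ≡ 411 (mod 521)
2^26 = 2^16 · 2^8 · 2^2 ≡ 411 · 256 · 4 ≡ 417 (mod 521).
So A = 417. Party 2 then computes K = A^b mod p = 417^45 mod 521.
417^1 ≡ 417 (mod 521)
417^2 = (417^1)^2 ≡ 417^2 = 173889 ≡ 396 (mod 521)
417^4 = (417^2)^2 ≡ 396^2 = 156816 ≡ 516 (mod 521)
417^8 = (417^4)^2 ≡ 516^2 = 266256 ≡ 25 (mod 521)
417^16 = (417^8)^2 ≡ 25^2 = 625 ≡ 104 (mod 521)
417^32 = (417^16)^2 ≡ 104^2 = 10816 ≡ 396 (mod 521)
417^45 = 417^32 · 417^8 · 417^4 · 417^1 ≡ 396 · 25 · 516 · 417 ≡ 520 (mod 521).

520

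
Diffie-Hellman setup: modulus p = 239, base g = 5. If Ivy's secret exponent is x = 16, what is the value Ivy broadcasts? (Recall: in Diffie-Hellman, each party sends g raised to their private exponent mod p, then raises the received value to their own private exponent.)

Public value = 5^16 (mod 239).
5^1 ≡ 5 (mod 239)
5^2 = (5^1)^2 ≡ 5^2 = 25 ≡ 25 (mod 239)
5^4 = (5^2)^2 ≡ 25^2 = 625 ≡ 147 (mod 239)
5^8 = (5^4)^2 ≡ 147^2 = 21609 ≡ 99 (mod 239)
5^16 = (5^8)^2 ≡ 99^2 = 9801 ≡ 2 (mod 239)

2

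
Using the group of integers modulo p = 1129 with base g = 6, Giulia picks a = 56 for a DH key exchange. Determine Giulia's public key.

53

Public value = 6^56 mod 1129.
6^1 ≡ 6 (mod 1129)
6^2 = (6^1)^2 ≡ 6^2 = 36 ≡ 36 (mod 1129)
6^4 = (6^2)^2 ≡ 36^2 = 1296 ≡ 167 (mod 1129)
6^8 = (6^4)^2 ≡ 167^2 = 27889 ≡ 793 (mod 1129)
6^16 = (6^8)^2 ≡ 793^2 = 628849 ≡ 1125 (mod 1129)
6^32 = (6^16)^2 ≡ 1125^2 = 1265625 ≡ 16 (mod 1129)
6^56 = 6^32 · 6^16 · 6^8 ≡ 16 · 1125 · 793 ≡ 53 (mod 1129).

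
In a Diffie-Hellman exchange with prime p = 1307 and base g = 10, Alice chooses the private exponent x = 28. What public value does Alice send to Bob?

Public value = 10^28 (mod 1307).
10^1 ≡ 10 (mod 1307)
10^2 = (10^1)^2 ≡ 10^2 = 100 ≡ 100 (mod 1307)
10^4 = (10^2)^2 ≡ 100^2 = 10000 ≡ 851 (mod 1307)
10^8 = (10^4)^2 ≡ 851^2 = 724201 ≡ 123 (mod 1307)
10^16 = (10^8)^2 ≡ 123^2 = 15129 ≡ 752 (mod 1307)
10^28 = 10^16 · 10^8 · 10^4 ≡ 752 · 123 · 851 ≡ 21 (mod 1307).

21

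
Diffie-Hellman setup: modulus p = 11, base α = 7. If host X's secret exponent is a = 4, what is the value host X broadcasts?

Public value = 7^4 mod 11.
7^1 ≡ 7 (mod 11)
7^2 = (7^1)^2 ≡ 7^2 = 49 ≡ 5 (mod 11)
7^4 = (7^2)^2 ≡ 5^2 = 25 ≡ 3 (mod 11)

3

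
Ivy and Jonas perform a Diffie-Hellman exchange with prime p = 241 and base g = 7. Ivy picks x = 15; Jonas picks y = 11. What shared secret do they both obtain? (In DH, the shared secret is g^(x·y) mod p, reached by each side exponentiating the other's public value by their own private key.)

44

Jonas sends B = g^y mod p = 7^11 mod 241.
7^1 ≡ 7 (mod 241)
7^2 = (7^1)^2 ≡ 7^2 = 49 ≡ 49 (mod 241)
7^4 = (7^2)^2 ≡ 49^2 = 2401 ≡ 232 (mod 241)
7^8 = (7^4)^2 ≡ 232^2 = 53824 ≡ 81 (mod 241)
7^11 = 7^8 · 7^2 · 7^1 ≡ 81 · 49 · 7 ≡ 68 (mod 241).
So B = 68. Ivy then computes K = B^x mod p = 68^15 mod 241.
68^1 ≡ 68 (mod 241)
68^2 = (68^1)^2 ≡ 68^2 = 4624 ≡ 45 (mod 241)
68^4 = (68^2)^2 ≡ 45^2 = 2025 ≡ 97 (mod 241)
68^8 = (68^4)^2 ≡ 97^2 = 9409 ≡ 10 (mod 241)
68^15 = 68^8 · 68^4 · 68^2 · 68^1 ≡ 10 · 97 · 45 · 68 ≡ 44 (mod 241).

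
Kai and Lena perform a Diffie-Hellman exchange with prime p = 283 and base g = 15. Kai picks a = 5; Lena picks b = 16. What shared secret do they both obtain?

64

Kai sends A = g^a mod p = 15^5 mod 283.
15^1 ≡ 15 (mod 283)
15^2 = (15^1)^2 ≡ 15^2 = 225 ≡ 225 (mod 283)
15^4 = (15^2)^2 ≡ 225^2 = 50625 ≡ 251 (mod 283)
15^5 = 15^4 · 15^1 ≡ 251 · 15 ≡ 86 (mod 283).
So A = 86. Lena then computes K = A^b mod p = 86^16 mod 283.
86^1 ≡ 86 (mod 283)
86^2 = (86^1)^2 ≡ 86^2 = 7396 ≡ 38 (mod 283)
86^4 = (86^2)^2 ≡ 38^2 = 1444 ≡ 29 (mod 283)
86^8 = (86^4)^2 ≡ 29^2 = 841 ≡ 275 (mod 283)
86^16 = (86^8)^2 ≡ 275^2 = 75625 ≡ 64 (mod 283)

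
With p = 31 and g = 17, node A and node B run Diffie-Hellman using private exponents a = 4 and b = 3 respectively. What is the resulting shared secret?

2

Node A sends A = g^a mod p = 17^4 mod 31.
17^1 ≡ 17 (mod 31)
17^2 = (17^1)^2 ≡ 17^2 = 289 ≡ 10 (mod 31)
17^4 = (17^2)^2 ≡ 10^2 = 100 ≡ 7 (mod 31)
So A = 7. Node B then computes K = A^b mod p = 7^3 mod 31.
7^1 ≡ 7 (mod 31)
7^2 = (7^1)^2 ≡ 7^2 = 49 ≡ 18 (mod 31)
7^3 = 7^2 · 7^1 ≡ 18 · 7 ≡ 2 (mod 31).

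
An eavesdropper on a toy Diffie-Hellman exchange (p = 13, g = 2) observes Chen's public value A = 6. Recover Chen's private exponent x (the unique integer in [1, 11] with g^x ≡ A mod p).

Try successive powers of 2 modulo 13:
2^1 ≡ 2
2^2 ≡ 4
2^3 ≡ 8
2^4 ≡ 3
2^5 ≡ 6
Found: x = 5.

5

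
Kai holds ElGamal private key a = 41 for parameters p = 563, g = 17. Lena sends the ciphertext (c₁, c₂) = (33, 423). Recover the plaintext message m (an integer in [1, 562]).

526

Shared mask s = c₁^a mod p = 33^41 mod 563.
33^1 ≡ 33 (mod 563)
33^2 = (33^1)^2 ≡ 33^2 = 1089 ≡ 526 (mod 563)
33^4 = (33^2)^2 ≡ 526^2 = 276676 ≡ 243 (mod 563)
33^8 = (33^4)^2 ≡ 243^2 = 59049 ≡ 497 (mod 563)
33^16 = (33^8)^2 ≡ 497^2 = 247009 ≡ 415 (mod 563)
33^32 = (33^16)^2 ≡ 415^2 = 172225 ≡ 510 (mod 563)
33^41 = 33^32 · 33^8 · 33^1 ≡ 510 · 497 · 33 ≡ 19 (mod 563).
So s = 19; s⁻¹ ≡ 326 (mod 563).
m = c₂ · s⁻¹ mod 563 = 423 · 326 mod 563 = 526.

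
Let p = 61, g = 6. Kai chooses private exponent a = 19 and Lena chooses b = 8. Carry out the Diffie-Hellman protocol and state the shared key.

25

Kai sends A = g^a mod p = 6^19 mod 61.
6^1 ≡ 6 (mod 61)
6^2 = (6^1)^2 ≡ 6^2 = 36 ≡ 36 (mod 61)
6^4 = (6^2)^2 ≡ 36^2 = 1296 ≡ 15 (mod 61)
6^8 = (6^4)^2 ≡ 15^2 = 225 ≡ 42 (mod 61)
6^16 = (6^8)^2 ≡ 42^2 = 1764 ≡ 56 (mod 61)
6^19 = 6^16 · 6^2 · 6^1 ≡ 56 · 36 · 6 ≡ 18 (mod 61).
So A = 18. Lena then computes K = A^b mod p = 18^8 mod 61.
18^1 ≡ 18 (mod 61)
18^2 = (18^1)^2 ≡ 18^2 = 324 ≡ 19 (mod 61)
18^4 = (18^2)^2 ≡ 19^2 = 361 ≡ 56 (mod 61)
18^8 = (18^4)^2 ≡ 56^2 = 3136 ≡ 25 (mod 61)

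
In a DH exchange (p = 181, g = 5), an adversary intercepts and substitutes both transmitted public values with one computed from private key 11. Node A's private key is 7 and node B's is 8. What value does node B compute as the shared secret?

Node B receives an adversary's public value M = 5^11 mod 181 instead of the honest one.
5^1 ≡ 5 (mod 181)
5^2 = (5^1)^2 ≡ 5^2 = 25 ≡ 25 (mod 181)
5^4 = (5^2)^2 ≡ 25^2 = 625 ≡ 82 (mod 181)
5^8 = (5^4)^2 ≡ 82^2 = 6724 ≡ 27 (mod 181)
5^11 = 5^8 · 5^2 · 5^1 ≡ 27 · 25 · 5 ≡ 117 (mod 181).
So M = 117. Node B computes K = M^8 mod 181.
117^1 ≡ 117 (mod 181)
117^2 = (117^1)^2 ≡ 117^2 = 13689 ≡ 114 (mod 181)
117^4 = (117^2)^2 ≡ 114^2 = 12996 ≡ 145 (mod 181)
117^8 = (117^4)^2 ≡ 145^2 = 21025 ≡ 29 (mod 181)

29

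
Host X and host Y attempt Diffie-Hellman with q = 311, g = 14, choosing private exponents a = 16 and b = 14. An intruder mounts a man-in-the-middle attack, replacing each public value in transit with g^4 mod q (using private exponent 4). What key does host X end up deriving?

240

Host X receives an intruder's public value M = 14^4 mod 311 instead of the honest one.
14^1 ≡ 14 (mod 311)
14^2 = (14^1)^2 ≡ 14^2 = 196 ≡ 196 (mod 311)
14^4 = (14^2)^2 ≡ 196^2 = 38416 ≡ 163 (mod 311)
So M = 163. Host X computes K = M^16 mod 311.
163^1 ≡ 163 (mod 311)
163^2 = (163^1)^2 ≡ 163^2 = 26569 ≡ 134 (mod 311)
163^4 = (163^2)^2 ≡ 134^2 = 17956 ≡ 229 (mod 311)
163^8 = (163^4)^2 ≡ 229^2 = 52441 ≡ 193 (mod 311)
163^16 = (163^8)^2 ≡ 193^2 = 37249 ≡ 240 (mod 311)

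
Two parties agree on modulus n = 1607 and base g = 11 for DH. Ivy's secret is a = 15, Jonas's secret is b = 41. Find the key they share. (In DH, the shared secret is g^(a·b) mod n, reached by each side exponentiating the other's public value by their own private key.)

1566

Ivy sends A = g^a mod n = 11^15 mod 1607.
11^1 ≡ 11 (mod 1607)
11^2 = (11^1)^2 ≡ 11^2 = 121 ≡ 121 (mod 1607)
11^4 = (11^2)^2 ≡ 121^2 = 14641 ≡ 178 (mod 1607)
11^8 = (11^4)^2 ≡ 178^2 = 31684 ≡ 1151 (mod 1607)
11^15 = 11^8 · 11^4 · 11^2 · 11^1 ≡ 1151 · 178 · 121 · 11 ≡ 788 (mod 1607).
So A = 788. Jonas then computes K = A^b mod n = 788^41 mod 1607.
788^1 ≡ 788 (mod 1607)
788^2 = (788^1)^2 ≡ 788^2 = 620944 ≡ 642 (mod 1607)
788^4 = (788^2)^2 ≡ 642^2 = 412164 ≡ 772 (mod 1607)
788^8 = (788^4)^2 ≡ 772^2 = 595984 ≡ 1394 (mod 1607)
788^16 = (788^8)^2 ≡ 1394^2 = 1943236 ≡ 373 (mod 1607)
788^32 = (788^16)^2 ≡ 373^2 = 139129 ≡ 927 (mod 1607)
788^41 = 788^32 · 788^8 · 788^1 ≡ 927 · 1394 · 788 ≡ 1566 (mod 1607).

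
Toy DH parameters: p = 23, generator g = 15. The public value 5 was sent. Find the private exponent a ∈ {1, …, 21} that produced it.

Try successive powers of 15 modulo 23:
15^1 ≡ 15
15^2 ≡ 18
15^3 ≡ 17
15^4 ≡ 2
15^5 ≡ 7
15^6 ≡ 13
15^7 ≡ 11
15^8 ≡ 4
15^9 ≡ 14
15^10 ≡ 3
15^11 ≡ 22
15^12 ≡ 8
15^13 ≡ 5
Found: a = 13.

13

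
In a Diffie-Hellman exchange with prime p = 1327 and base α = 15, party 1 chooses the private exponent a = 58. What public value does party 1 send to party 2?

404

Public value = 15^58 (mod 1327).
15^1 ≡ 15 (mod 1327)
15^2 = (15^1)^2 ≡ 15^2 = 225 ≡ 225 (mod 1327)
15^4 = (15^2)^2 ≡ 225^2 = 50625 ≡ 199 (mod 1327)
15^8 = (15^4)^2 ≡ 199^2 = 39601 ≡ 1118 (mod 1327)
15^16 = (15^8)^2 ≡ 1118^2 = 1249924 ≡ 1217 (mod 1327)
15^32 = (15^16)^2 ≡ 1217^2 = 1481089 ≡ 157 (mod 1327)
15^58 = 15^32 · 15^16 · 15^8 · 15^2 ≡ 157 · 1217 · 1118 · 225 ≡ 404 (mod 1327).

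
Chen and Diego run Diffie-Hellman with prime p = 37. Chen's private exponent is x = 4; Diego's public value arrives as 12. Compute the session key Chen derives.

16

Shared key K = 12^4 mod 37.
12^1 ≡ 12 (mod 37)
12^2 = (12^1)^2 ≡ 12^2 = 144 ≡ 33 (mod 37)
12^4 = (12^2)^2 ≡ 33^2 = 1089 ≡ 16 (mod 37)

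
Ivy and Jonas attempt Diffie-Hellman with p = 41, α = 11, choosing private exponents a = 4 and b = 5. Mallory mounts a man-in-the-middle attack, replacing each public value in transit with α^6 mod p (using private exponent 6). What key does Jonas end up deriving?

32

Jonas receives Mallory's public value M = 11^6 mod 41 instead of the honest one.
11^1 ≡ 11 (mod 41)
11^2 = (11^1)^2 ≡ 11^2 = 121 ≡ 39 (mod 41)
11^4 = (11^2)^2 ≡ 39^2 = 1521 ≡ 4 (mod 41)
11^6 = 11^4 · 11^2 ≡ 4 · 39 ≡ 33 (mod 41).
So M = 33. Jonas computes K = M^5 mod 41.
33^1 ≡ 33 (mod 41)
33^2 = (33^1)^2 ≡ 33^2 = 1089 ≡ 23 (mod 41)
33^4 = (33^2)^2 ≡ 23^2 = 529 ≡ 37 (mod 41)
33^5 = 33^4 · 33^1 ≡ 37 · 33 ≡ 32 (mod 41).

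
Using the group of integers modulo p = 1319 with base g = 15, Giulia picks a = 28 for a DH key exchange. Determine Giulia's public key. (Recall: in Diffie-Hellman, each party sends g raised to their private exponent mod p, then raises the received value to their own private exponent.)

550

Public value = 15^28 (mod 1319).
15^1 ≡ 15 (mod 1319)
15^2 = (15^1)^2 ≡ 15^2 = 225 ≡ 225 (mod 1319)
15^4 = (15^2)^2 ≡ 225^2 = 50625 ≡ 503 (mod 1319)
15^8 = (15^4)^2 ≡ 503^2 = 253009 ≡ 1080 (mod 1319)
15^16 = (15^8)^2 ≡ 1080^2 = 1166400 ≡ 404 (mod 1319)
15^28 = 15^16 · 15^8 · 15^4 ≡ 404 · 1080 · 503 ≡ 550 (mod 1319).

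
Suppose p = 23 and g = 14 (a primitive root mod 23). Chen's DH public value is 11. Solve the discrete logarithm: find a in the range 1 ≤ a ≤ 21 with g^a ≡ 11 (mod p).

Try successive powers of 14 modulo 23:
14^1 ≡ 14
14^2 ≡ 12
14^3 ≡ 7
14^4 ≡ 6
14^5 ≡ 15
14^6 ≡ 3
14^7 ≡ 19
14^8 ≡ 13
14^9 ≡ 21
14^10 ≡ 18
14^11 ≡ 22
14^12 ≡ 9
14^13 ≡ 11
Found: a = 13.

13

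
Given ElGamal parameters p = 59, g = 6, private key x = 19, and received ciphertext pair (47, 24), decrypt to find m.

53

Shared mask s = c₁^x mod p = 47^19 mod 59.
47^1 ≡ 47 (mod 59)
47^2 = (47^1)^2 ≡ 47^2 = 2209 ≡ 26 (mod 59)
47^4 = (47^2)^2 ≡ 26^2 = 676 ≡ 27 (mod 59)
47^8 = (47^4)^2 ≡ 27^2 = 729 ≡ 21 (mod 59)
47^16 = (47^8)^2 ≡ 21^2 = 441 ≡ 28 (mod 59)
47^19 = 47^16 · 47^2 · 47^1 ≡ 28 · 26 · 47 ≡ 55 (mod 59).
So s = 55; s⁻¹ ≡ 44 (mod 59).
m = c₂ · s⁻¹ mod 59 = 24 · 44 mod 59 = 53.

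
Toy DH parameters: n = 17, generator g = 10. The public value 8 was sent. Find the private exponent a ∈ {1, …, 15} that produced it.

Try successive powers of 10 modulo 17:
10^1 ≡ 10
10^2 ≡ 15
10^3 ≡ 14
10^4 ≡ 4
10^5 ≡ 6
10^6 ≡ 9
10^7 ≡ 5
10^8 ≡ 16
10^9 ≡ 7
10^10 ≡ 2
10^11 ≡ 3
10^12 ≡ 13
10^13 ≡ 11
10^14 ≡ 8
Found: a = 14.

14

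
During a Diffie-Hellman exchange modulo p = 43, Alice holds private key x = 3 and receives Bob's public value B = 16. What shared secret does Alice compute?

11

Shared key K = 16^3 mod 43.
16^1 ≡ 16 (mod 43)
16^2 = (16^1)^2 ≡ 16^2 = 256 ≡ 41 (mod 43)
16^3 = 16^2 · 16^1 ≡ 41 · 16 ≡ 11 (mod 43).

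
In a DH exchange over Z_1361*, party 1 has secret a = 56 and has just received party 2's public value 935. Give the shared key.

1182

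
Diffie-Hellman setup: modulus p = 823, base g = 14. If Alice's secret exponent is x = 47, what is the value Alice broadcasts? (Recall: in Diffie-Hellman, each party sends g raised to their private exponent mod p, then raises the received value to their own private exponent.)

304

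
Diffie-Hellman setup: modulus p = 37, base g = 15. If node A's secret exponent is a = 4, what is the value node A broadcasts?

Public value = 15^4 mod 37.
15^1 ≡ 15 (mod 37)
15^2 = (15^1)^2 ≡ 15^2 = 225 ≡ 3 (mod 37)
15^4 = (15^2)^2 ≡ 3^2 = 9 ≡ 9 (mod 37)

9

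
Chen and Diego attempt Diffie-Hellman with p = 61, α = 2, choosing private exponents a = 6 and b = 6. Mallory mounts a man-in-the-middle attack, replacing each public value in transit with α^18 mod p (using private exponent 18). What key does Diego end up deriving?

Diego receives Mallory's public value M = 2^18 mod 61 instead of the honest one.
2^1 ≡ 2 (mod 61)
2^2 = (2^1)^2 ≡ 2^2 = 4 ≡ 4 (mod 61)
2^4 = (2^2)^2 ≡ 4^2 = 16 ≡ 16 (mod 61)
2^8 = (2^4)^2 ≡ 16^2 = 256 ≡ 12 (mod 61)
2^16 = (2^8)^2 ≡ 12^2 = 144 ≡ 22 (mod 61)
2^18 = 2^16 · 2^2 ≡ 22 · 4 ≡ 27 (mod 61).
So M = 27. Diego computes K = M^6 mod 61.
27^1 ≡ 27 (mod 61)
27^2 = (27^1)^2 ≡ 27^2 = 729 ≡ 58 (mod 61)
27^4 = (27^2)^2 ≡ 58^2 = 3364 ≡ 9 (mod 61)
27^6 = 27^4 · 27^2 ≡ 9 · 58 ≡ 34 (mod 61).

34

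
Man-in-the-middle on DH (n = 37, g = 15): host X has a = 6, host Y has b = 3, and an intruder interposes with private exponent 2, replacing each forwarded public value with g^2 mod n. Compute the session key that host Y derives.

27

Host Y receives an intruder's public value M = 15^2 mod 37 instead of the honest one.
15^1 ≡ 15 (mod 37)
15^2 = (15^1)^2 ≡ 15^2 = 225 ≡ 3 (mod 37)
So M = 3. Host Y computes K = M^3 mod 37.
3^1 ≡ 3 (mod 37)
3^2 = (3^1)^2 ≡ 3^2 = 9 ≡ 9 (mod 37)
3^3 = 3^2 · 3^1 ≡ 9 · 3 ≡ 27 (mod 37).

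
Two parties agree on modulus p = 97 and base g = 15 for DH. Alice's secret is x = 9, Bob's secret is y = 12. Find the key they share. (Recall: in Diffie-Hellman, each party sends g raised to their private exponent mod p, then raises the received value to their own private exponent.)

47

Alice sends A = g^x mod p = 15^9 mod 97.
15^1 ≡ 15 (mod 97)
15^2 = (15^1)^2 ≡ 15^2 = 225 ≡ 31 (mod 97)
15^4 = (15^2)^2 ≡ 31^2 = 961 ≡ 88 (mod 97)
15^8 = (15^4)^2 ≡ 88^2 = 7744 ≡ 81 (mod 97)
15^9 = 15^8 · 15^1 ≡ 81 · 15 ≡ 51 (mod 97).
So A = 51. Bob then computes K = A^y mod p = 51^12 mod 97.
51^1 ≡ 51 (mod 97)
51^2 = (51^1)^2 ≡ 51^2 = 2601 ≡ 79 (mod 97)
51^4 = (51^2)^2 ≡ 79^2 = 6241 ≡ 33 (mod 97)
51^8 = (51^4)^2 ≡ 33^2 = 1089 ≡ 22 (mod 97)
51^12 = 51^8 · 51^4 ≡ 22 · 33 ≡ 47 (mod 97).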